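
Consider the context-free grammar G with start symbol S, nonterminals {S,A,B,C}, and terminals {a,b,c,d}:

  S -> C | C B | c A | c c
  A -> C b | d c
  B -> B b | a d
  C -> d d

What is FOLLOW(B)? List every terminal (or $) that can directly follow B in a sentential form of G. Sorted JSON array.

FIRST iteration:
round 1:
  A via A→d c: +{d}
  B via B→a d: +{a}
  C via C→d d: +{d}
  S via S→C: +{d}
  S via S→c A: +{c}
  S: {c,d}  A: {d}  B: {a}  C: {d}
round 2: (no change)
  S: {c,d}  A: {d}  B: {a}  C: {d}

FOLLOW sets:
seed FOLLOW(S) with $
[1]
  A→C b: FOLLOW(C) ⊇ FIRST(b) = {b}; new: +{b}
  B→B b: FOLLOW(B) ⊇ FIRST(b) = {b}; new: +{b}
  S→C: FOLLOW(C) ⊇ FOLLOW(S) ⊇ {$}; new: +{$}
  S→C B: FOLLOW(C) ⊇ FIRST(B) = {a}; new: +{a}
  S→C B: FOLLOW(B) ⊇ FOLLOW(S) ⊇ {$}; new: +{$}
  S→c A: FOLLOW(A) ⊇ FOLLOW(S) ⊇ {$}; new: +{$}
  FOLLOW[S]={$}  FOLLOW[A]={$}  FOLLOW[B]={$,b}  FOLLOW[C]={$,a,b}
[2] — fixpoint
  FOLLOW[S]={$}  FOLLOW[A]={$}  FOLLOW[B]={$,b}  FOLLOW[C]={$,a,b}

FOLLOW(B) = ["$", "b"]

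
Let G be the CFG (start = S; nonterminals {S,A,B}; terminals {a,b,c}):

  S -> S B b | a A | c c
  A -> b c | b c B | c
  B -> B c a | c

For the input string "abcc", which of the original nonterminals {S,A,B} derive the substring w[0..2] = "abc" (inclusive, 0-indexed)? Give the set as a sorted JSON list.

CNF form of G:
  S -> S X5 | T1 T1 | T2 A
  A -> T0 T1 | T0 X3 | c
  B -> B X4 | c
  T0 -> b
  T1 -> c
  T2 -> a
  X3 -> T1 B
  X4 -> T1 T2
  X5 -> B T0

Fill CYK table bottom-up (cells [i..j] with 0 ≤ i ≤ j ≤ 2 only):
  T[0,0] 'a' = {T2}  orig:{}
  T[1,1] 'b' = {T0}  orig:{}
  T[2,2] 'c' = {A,B,T1}  orig:{A,B}
  T[0,1] 'ab' = ∅
  T[1,2] 'bc' = {A}
  T[0,2] 'abc' = {S}

Original NTs in T[0,2] deriving "abc": ["S"]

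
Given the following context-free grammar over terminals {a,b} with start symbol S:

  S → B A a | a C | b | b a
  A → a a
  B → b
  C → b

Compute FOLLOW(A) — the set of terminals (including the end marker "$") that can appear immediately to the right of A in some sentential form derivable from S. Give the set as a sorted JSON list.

Compute FIRST by fixpoint:
[1]
  A via A→a a: +{a}
  B via B→b: +{b}
  C via C→b: +{b}
  S via S→B A a: +{b}
  S via S→a C: +{a}
  FIRST[S]={a,b}  FIRST[A]={a}  FIRST[B]={b}  FIRST[C]={b}
[2] (no change)
  FIRST[S]={a,b}  FIRST[A]={a}  FIRST[B]={b}  FIRST[C]={b}

FOLLOW iteration:
FOLLOW(S) := {$}
round 1:
  S→B A a: FOLLOW(B) ⊇ FIRST(A) = {a}; new: +{a}
  S→B A a: FOLLOW(A) ⊇ FIRST(a) = {a}; new: +{a}
  S→a C: FOLLOW(C) ⊇ FOLLOW(S) ⊇ {$}; new: +{$}
  FOLLOW[S]={$}  FOLLOW[A]={a}  FOLLOW[B]={a}  FOLLOW[C]={$}
round 2: (stable)
  FOLLOW[S]={$}  FOLLOW[A]={a}  FOLLOW[B]={a}  FOLLOW[C]={$}

FOLLOW(A) = ["a"]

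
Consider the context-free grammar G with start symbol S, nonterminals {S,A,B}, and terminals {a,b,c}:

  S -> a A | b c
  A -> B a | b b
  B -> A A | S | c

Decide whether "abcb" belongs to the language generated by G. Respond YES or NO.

CNF form of G:
  S -> T0 A | T1 T2
  A -> B T0 | T1 T1
  B -> A A | T0 A | T1 T2 | c
  T0 -> a
  T1 -> b
  T2 -> c

CYK fill:
  cell(0,0) a: {T0}  orig:{}
  cell(1,1) b: {T1}  orig:{}
  cell(2,2) c: {B,T2}  orig:{B}
  cell(3,3) b: {T1}  orig:{}
  cell(0,1) ab: ∅
  cell(1,2) bc: {B,S}
  cell(2,3) cb: ∅
  cell(0,2) abc: ∅
  cell(1,3) bcb: ∅
  cell(0,3) abcb: ∅

S ∉ T[0,3] ⇒ NO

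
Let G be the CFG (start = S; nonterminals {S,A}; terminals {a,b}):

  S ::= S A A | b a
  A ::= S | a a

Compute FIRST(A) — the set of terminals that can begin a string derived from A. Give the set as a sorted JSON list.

FIRST iteration:
[1]
  A via A→a a: +{a}
  S via S→b a: +{b}
  FIRST(S)={b}  FIRST(A)={a}
[2]
  A via A→S: +{b}
  FIRST(S)={b}  FIRST(A)={a,b}
[3] done
  FIRST(S)={b}  FIRST(A)={a,b}

FIRST(A) = ["a", "b"]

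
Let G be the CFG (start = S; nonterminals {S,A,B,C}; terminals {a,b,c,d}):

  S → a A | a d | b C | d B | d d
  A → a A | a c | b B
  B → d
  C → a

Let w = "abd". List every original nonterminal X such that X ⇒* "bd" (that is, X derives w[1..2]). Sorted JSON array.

CNF form of G:
  S -> T0 A | T0 T3 | T2 C | T3 B | T3 T3
  A -> T0 A | T0 T1 | T2 B
  B -> d
  C -> a
  T0 -> a
  T1 -> c
  T2 -> b
  T3 -> d

CYK fill, restricted to cells inside w[1..2]:
  T[1,1] 'b' = {T2}  orig:{}
  T[2,2] 'd' = {B,T3}  orig:{B}
  T[1,2] 'bd' = {A}

Original NTs in T[1,2] deriving "bd": ["A"]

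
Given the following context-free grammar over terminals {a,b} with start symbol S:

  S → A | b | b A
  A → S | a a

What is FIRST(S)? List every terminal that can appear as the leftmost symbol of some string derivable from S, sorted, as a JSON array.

FIRST sets, iterate to fixpoint:
iter 1:
  A via A→a a: +{a}
  S via S→A: +{a}
  S via S→b: +{b}
  FIRST(S)={a,b}  FIRST(A)={a}
iter 2:
  A via A→S: +{b}
  FIRST(S)={a,b}  FIRST(A)={a,b}
iter 3: (stable)
  FIRST(S)={a,b}  FIRST(A)={a,b}

FIRST(S) = ["a", "b"]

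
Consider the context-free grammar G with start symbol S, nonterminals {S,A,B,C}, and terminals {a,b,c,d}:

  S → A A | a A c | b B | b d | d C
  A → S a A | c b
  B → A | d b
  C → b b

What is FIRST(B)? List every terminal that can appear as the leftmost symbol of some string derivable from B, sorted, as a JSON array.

Compute FIRST by fixpoint:
iter 1:
  A via A→c b: +{c}
  B via B→A: +{c}
  B via B→d b: +{d}
  C via C→b b: +{b}
  S via S→A A: +{c}
  S via S→a A c: +{a}
  S via S→b B: +{b}
  S via S→d C: +{d}
  FIRST[S]={a,b,c,d}  FIRST[A]={c}  FIRST[B]={c,d}  FIRST[C]={b}
iter 2:
  A via A→S a A: +{a,b,d}
  B via B→A: +{a,b}
  FIRST[S]={a,b,c,d}  FIRST[A]={a,b,c,d}  FIRST[B]={a,b,c,d}  FIRST[C]={b}
iter 3: done
  FIRST[S]={a,b,c,d}  FIRST[A]={a,b,c,d}  FIRST[B]={a,b,c,d}  FIRST[C]={b}

FIRST(B) = ["a", "b", "c", "d"]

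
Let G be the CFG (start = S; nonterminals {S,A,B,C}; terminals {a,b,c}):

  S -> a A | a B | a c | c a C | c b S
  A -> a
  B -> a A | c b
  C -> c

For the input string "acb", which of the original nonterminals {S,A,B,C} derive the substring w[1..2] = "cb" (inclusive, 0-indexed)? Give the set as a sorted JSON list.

Convert to CNF:
  S -> T0 A | T0 B | T0 T1 | T1 X3 | T1 X4
  A -> a
  B -> T0 A | T1 T2
  C -> c
  T0 -> a
  T1 -> c
  T2 -> b
  X3 -> T0 C
  X4 -> T2 S

Fill CYK table bottom-up, restricted to cells inside w[1..2]:
  [1..1]={C,T1}  "c"  orig:{C}
  [2..2]={T2}  "b"  orig:{}
  [1..2]={B}  "cb"

Original NTs in T[1,2] deriving "cb": ["B"]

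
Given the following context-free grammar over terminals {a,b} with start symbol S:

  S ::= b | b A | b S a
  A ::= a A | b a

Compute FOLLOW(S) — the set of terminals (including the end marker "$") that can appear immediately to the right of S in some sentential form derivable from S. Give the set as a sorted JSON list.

FIRST iteration:
[1]
  A via A→a A: +{a}
  A via A→b a: +{b}
  S via S→b: +{b}
  FIRST(S)={b}  FIRST(A)={a,b}
[2] — fixpoint
  FIRST(S)={b}  FIRST(A)={a,b}

Compute FOLLOW by fixpoint:
FOLLOW(S) := {$}
round 1:
  S→b A: FOLLOW(A) ⊇ FOLLOW(S) ⊇ {$}; new: +{$}
  S→b S a: FOLLOW(S) ⊇ FIRST(a) = {a}; new: +{a}
  S: {$,a}  A: {$}
round 2:
  S→b A: FOLLOW(A) ⊇ FOLLOW(S) ⊇ {$,a}; new: +{a}
  S: {$,a}  A: {$,a}
round 3: — fixpoint
  S: {$,a}  A: {$,a}

FOLLOW(S) = ["$", "a"]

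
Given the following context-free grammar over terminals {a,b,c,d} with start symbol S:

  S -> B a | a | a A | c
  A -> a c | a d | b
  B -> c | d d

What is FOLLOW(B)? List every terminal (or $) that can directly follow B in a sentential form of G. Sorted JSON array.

Compute FIRST by fixpoint:
[1]
  A via A→a c: +{a}
  A via A→b: +{b}
  B via B→c: +{c}
  B via B→d d: +{d}
  S via S→B a: +{c,d}
  S via S→a: +{a}
  FIRST(S)={a,c,d}  FIRST(A)={a,b}  FIRST(B)={c,d}
[2] — fixpoint
  FIRST(S)={a,c,d}  FIRST(A)={a,b}  FIRST(B)={c,d}

FOLLOW iteration:
FOLLOW(S) := {$}
[1]
  S→B a: FOLLOW(B) ⊇ FIRST(a) = {a}; new: +{a}
  S→a A: FOLLOW(A) ⊇ FOLLOW(S) ⊇ {$}; new: +{$}
  FOLLOW(S)={$}  FOLLOW(A)={$}  FOLLOW(B)={a}
[2] — fixpoint
  FOLLOW(S)={$}  FOLLOW(A)={$}  FOLLOW(B)={a}

FOLLOW(B) = ["a"]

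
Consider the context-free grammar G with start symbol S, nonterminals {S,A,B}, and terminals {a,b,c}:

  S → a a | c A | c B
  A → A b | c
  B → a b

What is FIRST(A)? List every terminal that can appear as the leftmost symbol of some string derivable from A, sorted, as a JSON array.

Compute FIRST by fixpoint:
[1]
  A via A→c: +{c}
  B via B→a b: +{a}
  S via S→a a: +{a}
  S via S→c A: +{c}
  FIRST[S]={a,c}  FIRST[A]={c}  FIRST[B]={a}
[2] (stable)
  FIRST[S]={a,c}  FIRST[A]={c}  FIRST[B]={a}

FIRST(A) = ["c"]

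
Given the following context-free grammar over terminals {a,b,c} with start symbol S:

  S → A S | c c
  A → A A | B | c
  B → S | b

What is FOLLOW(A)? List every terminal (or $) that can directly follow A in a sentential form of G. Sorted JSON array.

FIRST iteration:
round 1:
  A via A→c: +{c}
  B via B→b: +{b}
  S via S→A S: +{c}
  S: {c}  A: {c}  B: {b}
round 2:
  A via A→B: +{b}
  B via B→S: +{c}
  S via S→A S: +{b}
  S: {b,c}  A: {b,c}  B: {b,c}
round 3: done
  S: {b,c}  A: {b,c}  B: {b,c}

FOLLOW sets:
initialize: $ ∈ FOLLOW(S)
[1]
  A→A A: FOLLOW(A) ⊇ FIRST(A) = {b,c}; new: +{b,c}
  A→B: FOLLOW(B) ⊇ FOLLOW(A) ⊇ {b,c}; new: +{b,c}
  B→S: FOLLOW(S) ⊇ FOLLOW(B) ⊇ {b,c}; new: +{b,c}
  S: {$,b,c}  A: {b,c}  B: {b,c}
[2] — fixpoint
  S: {$,b,c}  A: {b,c}  B: {b,c}

FOLLOW(A) = ["b", "c"]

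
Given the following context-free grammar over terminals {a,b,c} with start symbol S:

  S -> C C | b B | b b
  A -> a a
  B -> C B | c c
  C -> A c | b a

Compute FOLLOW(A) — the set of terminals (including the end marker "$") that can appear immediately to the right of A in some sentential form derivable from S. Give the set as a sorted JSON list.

Compute FIRST by fixpoint:
pass 1:
  A via A→a a: +{a}
  B via B→c c: +{c}
  C via C→A c: +{a}
  C via C→b a: +{b}
  S via S→C C: +{a,b}
  S: {a,b}  A: {a}  B: {c}  C: {a,b}
pass 2:
  B via B→C B: +{a,b}
  S: {a,b}  A: {a}  B: {a,b,c}  C: {a,b}
pass 3: — fixpoint
  S: {a,b}  A: {a}  B: {a,b,c}  C: {a,b}

FOLLOW iteration:
FOLLOW(S) := {$}
[1]
  B→C B: FOLLOW(C) ⊇ FIRST(B) = {a,b,c}; new: +{a,b,c}
  C→A c: FOLLOW(A) ⊇ FIRST(c) = {c}; new: +{c}
  S→C C: FOLLOW(C) ⊇ FOLLOW(S) ⊇ {$}; new: +{$}
  S→b B: FOLLOW(B) ⊇ FOLLOW(S) ⊇ {$}; new: +{$}
  FOLLOW[S]={$}  FOLLOW[A]={c}  FOLLOW[B]={$}  FOLLOW[C]={$,a,b,c}
[2] — fixpoint
  FOLLOW[S]={$}  FOLLOW[A]={c}  FOLLOW[B]={$}  FOLLOW[C]={$,a,b,c}

FOLLOW(A) = ["c"]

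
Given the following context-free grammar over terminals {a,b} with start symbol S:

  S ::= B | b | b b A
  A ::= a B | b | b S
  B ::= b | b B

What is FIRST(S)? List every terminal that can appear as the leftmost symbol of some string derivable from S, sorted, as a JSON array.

Compute FIRST by fixpoint:
iter 1:
  A via A→a B: +{a}
  A via A→b: +{b}
  B via B→b: +{b}
  S via S→B: +{b}
  S: {b}  A: {a,b}  B: {b}
iter 2: (stable)
  S: {b}  A: {a,b}  B: {b}

FIRST(S) = ["b"]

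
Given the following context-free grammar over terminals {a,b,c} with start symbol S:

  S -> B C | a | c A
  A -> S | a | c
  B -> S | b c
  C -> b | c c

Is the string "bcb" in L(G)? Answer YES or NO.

CNF form of G:
  S -> B C | T0 A | a
  A -> B C | T0 A | a | c
  B -> B C | T0 A | T1 T0 | a
  C -> T0 T0 | b
  T0 -> c
  T1 -> b

CYK table (by increasing span):
  [0..0]={C,T1}  "b"  orig:{C}
  [1..1]={A,T0}  "c"  orig:{A}
  [2..2]={C,T1}  "b"  orig:{C}
  [0..1]={B}  "bc"
  [1..2]=∅  "cb"
  [0..2]={A,B,S}  "bcb"

S ∈ T[0,2] ⇒ YES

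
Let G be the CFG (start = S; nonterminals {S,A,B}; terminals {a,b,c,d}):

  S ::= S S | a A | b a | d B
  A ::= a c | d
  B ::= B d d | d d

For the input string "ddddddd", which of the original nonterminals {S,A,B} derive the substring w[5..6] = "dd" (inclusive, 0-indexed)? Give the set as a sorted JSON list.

Convert to CNF:
  S -> S S | T0 A | T2 B | T3 T0
  A -> T0 T1 | d
  B -> B X4 | T2 T2
  T0 -> a
  T1 -> c
  T2 -> d
  T3 -> b
  X4 -> T2 T2

CYK fill (cells [i..j] with 5 ≤ i ≤ j ≤ 6 only):
  T[5,5] 'd' = {A,T2}  orig:{A}
  T[6,6] 'd' = {A,T2}  orig:{A}
  T[5,6] 'dd' = {B,X4}  orig:{B}

Original NTs in T[5,6] deriving "dd": ["B"]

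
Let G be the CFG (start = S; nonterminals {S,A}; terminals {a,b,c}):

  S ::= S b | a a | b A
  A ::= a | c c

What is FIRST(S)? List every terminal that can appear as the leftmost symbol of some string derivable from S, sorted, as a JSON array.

FIRST sets, iterate to fixpoint:
round 1:
  A via A→a: +{a}
  A via A→c c: +{c}
  S via S→a a: +{a}
  S via S→b A: +{b}
  FIRST(S)={a,b}  FIRST(A)={a,c}
round 2: (no change)
  FIRST(S)={a,b}  FIRST(A)={a,c}

FIRST(S) = ["a", "b"]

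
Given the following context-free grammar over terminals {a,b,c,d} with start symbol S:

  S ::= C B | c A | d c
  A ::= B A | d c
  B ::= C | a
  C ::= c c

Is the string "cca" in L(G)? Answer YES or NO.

CNF form of G:
  S -> C B | T0 T1 | T1 A
  A -> B A | T0 T1
  B -> T1 T1 | a
  C -> T1 T1
  T0 -> d
  T1 -> c

CYK table (by increasing span):
  cell(0,0) c: {T1}  orig:{}
  cell(1,1) c: {T1}  orig:{}
  cell(2,2) a: {B}
  cell(0,1) cc: {B,C}
  cell(1,2) ca: ∅
  cell(0,2) cca: {S}

S ∈ T[0,2] ⇒ YES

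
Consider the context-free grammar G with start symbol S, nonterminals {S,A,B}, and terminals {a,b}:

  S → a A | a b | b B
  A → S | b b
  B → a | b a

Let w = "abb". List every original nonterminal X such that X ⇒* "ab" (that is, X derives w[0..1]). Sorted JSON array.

Convert to CNF:
  S -> T0 A | T0 T1 | T1 B
  A -> T0 A | T0 T1 | T1 B | T1 T1
  B -> T1 T0 | a
  T0 -> a
  T1 -> b

Fill CYK table bottom-up — only the sub-triangle for w[0..1]:
  T[0,0] 'a' = {B,T0}  orig:{B}
  T[1,1] 'b' = {T1}  orig:{}
  T[0,1] 'ab' = {A,S}

Original NTs in T[0,1] deriving "ab": ["A", "S"]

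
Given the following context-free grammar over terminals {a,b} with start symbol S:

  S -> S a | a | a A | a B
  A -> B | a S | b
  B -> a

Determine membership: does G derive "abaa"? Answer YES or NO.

Convert to CNF:
  S -> S T0 | T0 A | T0 B | a
  A -> T0 S | a | b
  B -> a
  T0 -> a

CYK fill:
  T[0,0] 'a' = {A,B,S,T0}  orig:{A,B,S}
  T[1,1] 'b' = {A}
  T[2,2] 'a' = {A,B,S,T0}  orig:{A,B,S}
  T[3,3] 'a' = {A,B,S,T0}  orig:{A,B,S}
  T[0,1] 'ab' = {S}
  T[1,2] 'ba' = ∅
  T[2,3] 'aa' = {A,S}
  T[0,2] 'aba' = {S}
  T[1,3] 'baa' = ∅
  T[0,3] 'abaa' = {S}

S ∈ T[0,3] ⇒ YES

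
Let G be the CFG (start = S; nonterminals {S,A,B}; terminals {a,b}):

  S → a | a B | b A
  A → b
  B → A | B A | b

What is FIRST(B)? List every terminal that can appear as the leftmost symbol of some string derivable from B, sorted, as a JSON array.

Compute FIRST by fixpoint:
pass 1:
  A via A→b: +{b}
  B via B→A: +{b}
  S via S→a: +{a}
  S via S→b A: +{b}
  FIRST[S]={a,b}  FIRST[A]={b}  FIRST[B]={b}
pass 2: — fixpoint
  FIRST[S]={a,b}  FIRST[A]={b}  FIRST[B]={b}

FIRST(B) = ["b"]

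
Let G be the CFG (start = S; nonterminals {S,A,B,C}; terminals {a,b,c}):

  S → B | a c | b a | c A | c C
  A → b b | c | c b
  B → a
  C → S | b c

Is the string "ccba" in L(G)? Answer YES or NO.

CNF form of G:
  S -> T0 T2 | T1 A | T1 C | T2 T1 | a
  A -> T0 T0 | T1 T0 | c
  B -> a
  C -> T0 T1 | T0 T2 | T1 A | T1 C | T2 T1 | a
  T0 -> b
  T1 -> c
  T2 -> a

CYK table (by increasing span):
  cell(0,0) c: {A,T1}  orig:{A}
  cell(1,1) c: {A,T1}  orig:{A}
  cell(2,2) b: {T0}  orig:{}
  cell(3,3) a: {B,C,S,T2}  orig:{B,C,S}
  cell(0,1) cc: {C,S}
  cell(1,2) cb: {A}
  cell(2,3) ba: {C,S}
  cell(0,2) ccb: {C,S}
  cell(1,3) cba: {C,S}
  cell(0,3) ccba: {C,S}

S ∈ T[0,3] ⇒ YES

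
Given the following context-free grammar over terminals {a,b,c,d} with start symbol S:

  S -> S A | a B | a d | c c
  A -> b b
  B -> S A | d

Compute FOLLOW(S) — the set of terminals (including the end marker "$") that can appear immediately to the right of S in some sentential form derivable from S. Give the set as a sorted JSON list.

FIRST iteration:
iter 1:
  A via A→b b: +{b}
  B via B→d: +{d}
  S via S→a B: +{a}
  S via S→c c: +{c}
  S: {a,c}  A: {b}  B: {d}
iter 2:
  B via B→S A: +{a,c}
  S: {a,c}  A: {b}  B: {a,c,d}
iter 3: done
  S: {a,c}  A: {b}  B: {a,c,d}

FOLLOW iteration:
seed FOLLOW(S) with $
iter 1:
  B→S A: FOLLOW(S) ⊇ FIRST(A) = {b}; new: +{b}
  S→S A: FOLLOW(A) ⊇ FOLLOW(S) ⊇ {$,b}; new: +{$,b}
  S→a B: FOLLOW(B) ⊇ FOLLOW(S) ⊇ {$,b}; new: +{$,b}
  FOLLOW(S)={$,b}  FOLLOW(A)={$,b}  FOLLOW(B)={$,b}
iter 2: done
  FOLLOW(S)={$,b}  FOLLOW(A)={$,b}  FOLLOW(B)={$,b}

FOLLOW(S) = ["$", "b"]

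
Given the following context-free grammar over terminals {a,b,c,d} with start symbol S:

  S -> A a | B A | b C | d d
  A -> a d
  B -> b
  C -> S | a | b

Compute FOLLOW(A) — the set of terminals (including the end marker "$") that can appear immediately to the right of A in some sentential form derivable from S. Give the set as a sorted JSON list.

Compute FIRST by fixpoint:
iter 1:
  A via A→a d: +{a}
  B via B→b: +{b}
  C via C→a: +{a}
  C via C→b: +{b}
  S via S→A a: +{a}
  S via S→B A: +{b}
  S via S→d d: +{d}
  S: {a,b,d}  A: {a}  B: {b}  C: {a,b}
iter 2:
  C via C→S: +{d}
  S: {a,b,d}  A: {a}  B: {b}  C: {a,b,d}
iter 3: (no change)
  S: {a,b,d}  A: {a}  B: {b}  C: {a,b,d}

FOLLOW sets:
seed FOLLOW(S) with $
[1]
  S→A a: FOLLOW(A) ⊇ FIRST(a) = {a}; new: +{a}
  S→B A: FOLLOW(B) ⊇ FIRST(A) = {a}; new: +{a}
  S→B A: FOLLOW(A) ⊇ FOLLOW(S) ⊇ {$}; new: +{$}
  S→b C: FOLLOW(C) ⊇ FOLLOW(S) ⊇ {$}; new: +{$}
  FOLLOW(S)={$}  FOLLOW(A)={$,a}  FOLLOW(B)={a}  FOLLOW(C)={$}
[2] done
  FOLLOW(S)={$}  FOLLOW(A)={$,a}  FOLLOW(B)={a}  FOLLOW(C)={$}

FOLLOW(A) = ["$", "a"]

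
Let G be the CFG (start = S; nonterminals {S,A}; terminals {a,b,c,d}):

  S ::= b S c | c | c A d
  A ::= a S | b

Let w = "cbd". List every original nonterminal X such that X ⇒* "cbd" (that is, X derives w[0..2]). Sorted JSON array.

Convert to CNF:
  S -> T1 X4 | T2 X5 | c
  A -> T0 S | b
  T0 -> a
  T1 -> b
  T2 -> c
  T3 -> d
  X4 -> S T2
  X5 -> A T3

CYK table (by increasing span) — only the sub-triangle for w[0..2]:
  T[0,0] 'c' = {S,T2}  orig:{S}
  T[1,1] 'b' = {A,T1}  orig:{A}
  T[2,2] 'd' = {T3}  orig:{}
  T[0,1] 'cb' = ∅
  T[1,2] 'bd' = {X5}  orig:{}
  T[0,2] 'cbd' = {S}

Original NTs in T[0,2] deriving "cbd": ["S"]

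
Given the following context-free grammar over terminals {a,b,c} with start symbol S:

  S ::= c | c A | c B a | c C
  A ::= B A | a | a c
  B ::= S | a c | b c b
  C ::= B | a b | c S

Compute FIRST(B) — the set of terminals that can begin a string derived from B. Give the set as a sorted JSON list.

FIRST sets, iterate to fixpoint:
iter 1:
  A via A→a: +{a}
  B via B→a c: +{a}
  B via B→b c b: +{b}
  C via C→B: +{a,b}
  C via C→c S: +{c}
  S via S→c: +{c}
  FIRST[S]={c}  FIRST[A]={a}  FIRST[B]={a,b}  FIRST[C]={a,b,c}
iter 2:
  A via A→B A: +{b}
  B via B→S: +{c}
  FIRST[S]={c}  FIRST[A]={a,b}  FIRST[B]={a,b,c}  FIRST[C]={a,b,c}
iter 3:
  A via A→B A: +{c}
  FIRST[S]={c}  FIRST[A]={a,b,c}  FIRST[B]={a,b,c}  FIRST[C]={a,b,c}
iter 4: done
  FIRST[S]={c}  FIRST[A]={a,b,c}  FIRST[B]={a,b,c}  FIRST[C]={a,b,c}

FIRST(B) = ["a", "b", "c"]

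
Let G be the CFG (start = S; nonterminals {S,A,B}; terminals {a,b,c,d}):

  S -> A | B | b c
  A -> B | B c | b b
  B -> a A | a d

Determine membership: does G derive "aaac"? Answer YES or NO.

Convert to CNF:
  S -> B T0 | T1 A | T1 T2 | T3 T0 | T3 T3
  A -> B T0 | T1 A | T1 T2 | T3 T3
  B -> T1 A | T1 T2
  T0 -> c
  T1 -> a
  T2 -> d
  T3 -> b

Fill CYK table bottom-up:
  cell(0,0) a: {T1}  orig:{}
  cell(1,1) a: {T1}  orig:{}
  cell(2,2) a: {T1}  orig:{}
  cell(3,3) c: {T0}  orig:{}
  cell(0,1) aa: ∅
  cell(1,2) aa: ∅
  cell(2,3) ac: ∅
  cell(0,2) aaa: ∅
  cell(1,3) aac: ∅
  cell(0,3) aaac: ∅

S ∉ T[0,3] ⇒ NO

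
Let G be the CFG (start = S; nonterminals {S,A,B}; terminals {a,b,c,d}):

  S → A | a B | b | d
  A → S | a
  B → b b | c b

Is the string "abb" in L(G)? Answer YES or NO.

Convert to CNF:
  S -> T0 B | a | b | d
  A -> T0 B | a | b | d
  B -> T1 T1 | T2 T1
  T0 -> a
  T1 -> b
  T2 -> c

CYK table (by increasing span):
  cell(0,0) a: {A,S,T0}  orig:{A,S}
  cell(1,1) b: {A,S,T1}  orig:{A,S}
  cell(2,2) b: {A,S,T1}  orig:{A,S}
  cell(0,1) ab: ∅
  cell(1,2) bb: {B}
  cell(0,2) abb: {A,S}

S ∈ T[0,2] ⇒ YES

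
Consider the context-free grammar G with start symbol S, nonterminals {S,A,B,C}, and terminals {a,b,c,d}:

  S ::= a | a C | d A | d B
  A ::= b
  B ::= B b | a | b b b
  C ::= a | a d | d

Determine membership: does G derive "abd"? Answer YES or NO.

CNF form of G:
  S -> T1 C | T2 A | T2 B | a
  A -> b
  B -> B T0 | T0 X3 | a
  C -> T1 T2 | a | d
  T0 -> b
  T1 -> a
  T2 -> d
  X3 -> T0 T0

Fill CYK table bottom-up:
  T[0,0] 'a' = {B,C,S,T1}  orig:{B,C,S}
  T[1,1] 'b' = {A,T0}  orig:{A}
  T[2,2] 'd' = {C,T2}  orig:{C}
  T[0,1] 'ab' = {B}
  T[1,2] 'bd' = ∅
  T[0,2] 'abd' = ∅

S ∉ T[0,2] ⇒ NO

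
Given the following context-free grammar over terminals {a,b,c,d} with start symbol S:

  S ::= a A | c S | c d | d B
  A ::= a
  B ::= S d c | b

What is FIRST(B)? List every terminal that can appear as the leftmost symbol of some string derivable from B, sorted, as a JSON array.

Compute FIRST by fixpoint:
round 1:
  A via A→a: +{a}
  B via B→b: +{b}
  S via S→a A: +{a}
  S via S→c S: +{c}
  S via S→d B: +{d}
  S: {a,c,d}  A: {a}  B: {b}
round 2:
  B via B→S d c: +{a,c,d}
  S: {a,c,d}  A: {a}  B: {a,b,c,d}
round 3: (stable)
  S: {a,c,d}  A: {a}  B: {a,b,c,d}

FIRST(B) = ["a", "b", "c", "d"]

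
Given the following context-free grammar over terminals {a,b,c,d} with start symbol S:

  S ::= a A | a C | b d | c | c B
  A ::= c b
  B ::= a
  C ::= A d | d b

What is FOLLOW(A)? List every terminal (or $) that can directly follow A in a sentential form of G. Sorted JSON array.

Compute FIRST by fixpoint:
round 1:
  A via A→c b: +{c}
  B via B→a: +{a}
  C via C→A d: +{c}
  C via C→d b: +{d}
  S via S→a A: +{a}
  S via S→b d: +{b}
  S via S→c: +{c}
  FIRST(S)={a,b,c}  FIRST(A)={c}  FIRST(B)={a}  FIRST(C)={c,d}
round 2: (no change)
  FIRST(S)={a,b,c}  FIRST(A)={c}  FIRST(B)={a}  FIRST(C)={c,d}

FOLLOW iteration:
seed FOLLOW(S) with $
iter 1:
  C→A d: FOLLOW(A) ⊇ FIRST(d) = {d}; new: +{d}
  S→a A: FOLLOW(A) ⊇ FOLLOW(S) ⊇ {$}; new: +{$}
  S→a C: FOLLOW(C) ⊇ FOLLOW(S) ⊇ {$}; new: +{$}
  S→c B: FOLLOW(B) ⊇ FOLLOW(S) ⊇ {$}; new: +{$}
  FOLLOW(S)={$}  FOLLOW(A)={$,d}  FOLLOW(B)={$}  FOLLOW(C)={$}
iter 2: (no change)
  FOLLOW(S)={$}  FOLLOW(A)={$,d}  FOLLOW(B)={$}  FOLLOW(C)={$}

FOLLOW(A) = ["$", "d"]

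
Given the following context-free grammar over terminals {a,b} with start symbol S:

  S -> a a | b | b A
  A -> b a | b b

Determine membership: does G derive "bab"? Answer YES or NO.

CNF form of G:
  S -> T0 A | T1 T1 | b
  A -> T0 T0 | T0 T1
  T0 -> b
  T1 -> a

CYK fill:
  T[0,0] 'b' = {S,T0}  orig:{S}
  T[1,1] 'a' = {T1}  orig:{}
  T[2,2] 'b' = {S,T0}  orig:{S}
  T[0,1] 'ba' = {A}
  T[1,2] 'ab' = ∅
  T[0,2] 'bab' = ∅

S ∉ T[0,2] ⇒ NO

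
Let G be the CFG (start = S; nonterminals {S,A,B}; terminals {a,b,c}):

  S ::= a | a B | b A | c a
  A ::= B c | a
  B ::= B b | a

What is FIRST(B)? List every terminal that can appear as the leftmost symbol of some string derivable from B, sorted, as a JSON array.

FIRST iteration:
round 1:
  A via A→a: +{a}
  B via B→a: +{a}
  S via S→a: +{a}
  S via S→b A: +{b}
  S via S→c a: +{c}
  FIRST[S]={a,b,c}  FIRST[A]={a}  FIRST[B]={a}
round 2: — fixpoint
  FIRST[S]={a,b,c}  FIRST[A]={a}  FIRST[B]={a}

FIRST(B) = ["a"]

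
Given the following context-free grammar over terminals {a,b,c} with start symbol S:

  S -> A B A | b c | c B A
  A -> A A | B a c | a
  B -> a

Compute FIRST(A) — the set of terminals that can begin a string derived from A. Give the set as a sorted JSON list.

FIRST iteration:
pass 1:
  A via A→a: +{a}
  B via B→a: +{a}
  S via S→A B A: +{a}
  S via S→b c: +{b}
  S via S→c B A: +{c}
  FIRST(S)={a,b,c}  FIRST(A)={a}  FIRST(B)={a}
pass 2: (no change)
  FIRST(S)={a,b,c}  FIRST(A)={a}  FIRST(B)={a}

FIRST(A) = ["a"]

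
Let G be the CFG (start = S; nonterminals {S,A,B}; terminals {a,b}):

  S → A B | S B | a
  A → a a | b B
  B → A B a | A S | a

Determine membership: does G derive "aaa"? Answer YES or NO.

Convert to CNF:
  S -> A B | S B | a
  A -> T0 T0 | T1 B
  B -> A S | A X2 | a
  T0 -> a
  T1 -> b
  X2 -> B T0

CYK table (by increasing span):
  cell(0,0) a: {B,S,T0}  orig:{B,S}
  cell(1,1) a: {B,S,T0}  orig:{B,S}
  cell(2,2) a: {B,S,T0}  orig:{B,S}
  cell(0,1) aa: {A,S,X2}  orig:{A,S}
  cell(1,2) aa: {A,S,X2}  orig:{A,S}
  cell(0,2) aaa: {B,S}

S ∈ T[0,2] ⇒ YES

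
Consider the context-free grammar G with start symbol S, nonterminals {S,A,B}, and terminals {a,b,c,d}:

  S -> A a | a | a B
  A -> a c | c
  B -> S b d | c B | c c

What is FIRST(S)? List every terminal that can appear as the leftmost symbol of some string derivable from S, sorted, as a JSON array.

FIRST sets, iterate to fixpoint:
pass 1:
  A via A→a c: +{a}
  A via A→c: +{c}
  B via B→c B: +{c}
  S via S→A a: +{a,c}
  FIRST(S)={a,c}  FIRST(A)={a,c}  FIRST(B)={c}
pass 2:
  B via B→S b d: +{a}
  FIRST(S)={a,c}  FIRST(A)={a,c}  FIRST(B)={a,c}
pass 3: — fixpoint
  FIRST(S)={a,c}  FIRST(A)={a,c}  FIRST(B)={a,c}

FIRST(S) = ["a", "c"]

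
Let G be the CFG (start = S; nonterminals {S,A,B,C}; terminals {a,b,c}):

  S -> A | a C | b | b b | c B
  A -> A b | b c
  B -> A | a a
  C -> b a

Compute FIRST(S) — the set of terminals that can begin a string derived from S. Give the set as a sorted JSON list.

Compute FIRST by fixpoint:
iter 1:
  A via A→b c: +{b}
  B via B→A: +{b}
  B via B→a a: +{a}
  C via C→b a: +{b}
  S via S→A: +{b}
  S via S→a C: +{a}
  S via S→c B: +{c}
  FIRST[S]={a,b,c}  FIRST[A]={b}  FIRST[B]={a,b}  FIRST[C]={b}
iter 2: (stable)
  FIRST[S]={a,b,c}  FIRST[A]={b}  FIRST[B]={a,b}  FIRST[C]={b}

FIRST(S) = ["a", "b", "c"]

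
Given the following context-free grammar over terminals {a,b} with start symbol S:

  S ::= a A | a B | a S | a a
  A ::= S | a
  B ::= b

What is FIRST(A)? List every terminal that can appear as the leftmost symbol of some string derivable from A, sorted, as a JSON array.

FIRST sets, iterate to fixpoint:
iter 1:
  A via A→a: +{a}
  B via B→b: +{b}
  S via S→a A: +{a}
  FIRST[S]={a}  FIRST[A]={a}  FIRST[B]={b}
iter 2: (stable)
  FIRST[S]={a}  FIRST[A]={a}  FIRST[B]={b}

FIRST(A) = ["a"]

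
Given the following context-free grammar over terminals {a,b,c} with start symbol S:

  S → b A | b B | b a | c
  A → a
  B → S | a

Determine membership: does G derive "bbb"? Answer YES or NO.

CNF form of G:
  S -> T0 A | T0 B | T0 T1 | c
  A -> a
  B -> T0 A | T0 B | T0 T1 | a | c
  T0 -> b
  T1 -> a

CYK table (by increasing span):
  T[0,0] 'b' = {T0}  orig:{}
  T[1,1] 'b' = {T0}  orig:{}
  T[2,2] 'b' = {T0}  orig:{}
  T[0,1] 'bb' = ∅
  T[1,2] 'bb' = ∅
  T[0,2] 'bbb' = ∅

S ∉ T[0,2] ⇒ NO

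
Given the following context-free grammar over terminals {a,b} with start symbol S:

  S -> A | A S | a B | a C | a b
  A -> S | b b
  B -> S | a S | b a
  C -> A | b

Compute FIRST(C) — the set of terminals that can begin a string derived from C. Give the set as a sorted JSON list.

Compute FIRST by fixpoint:
[1]
  A via A→b b: +{b}
  B via B→a S: +{a}
  B via B→b a: +{b}
  C via C→A: +{b}
  S via S→A: +{b}
  S via S→a B: +{a}
  S: {a,b}  A: {b}  B: {a,b}  C: {b}
[2]
  A via A→S: +{a}
  C via C→A: +{a}
  S: {a,b}  A: {a,b}  B: {a,b}  C: {a,b}
[3] — fixpoint
  S: {a,b}  A: {a,b}  B: {a,b}  C: {a,b}

FIRST(C) = ["a", "b"]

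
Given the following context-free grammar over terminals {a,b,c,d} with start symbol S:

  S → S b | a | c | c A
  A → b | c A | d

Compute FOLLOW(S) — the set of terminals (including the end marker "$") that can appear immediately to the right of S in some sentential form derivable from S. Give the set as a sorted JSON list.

Compute FIRST by fixpoint:
iter 1:
  A via A→b: +{b}
  A via A→c A: +{c}
  A via A→d: +{d}
  S via S→a: +{a}
  S via S→c: +{c}
  S: {a,c}  A: {b,c,d}
iter 2: (stable)
  S: {a,c}  A: {b,c,d}

Compute FOLLOW by fixpoint:
initialize: $ ∈ FOLLOW(S)
iter 1:
  S→S b: FOLLOW(S) ⊇ FIRST(b) = {b}; new: +{b}
  S→c A: FOLLOW(A) ⊇ FOLLOW(S) ⊇ {$,b}; new: +{$,b}
  FOLLOW[S]={$,b}  FOLLOW[A]={$,b}
iter 2: — fixpoint
  FOLLOW[S]={$,b}  FOLLOW[A]={$,b}

FOLLOW(S) = ["$", "b"]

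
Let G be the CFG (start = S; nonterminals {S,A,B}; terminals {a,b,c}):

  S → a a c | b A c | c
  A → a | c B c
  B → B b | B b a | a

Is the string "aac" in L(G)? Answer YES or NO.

Convert to CNF:
  S -> T1 X6 | T2 X5 | c
  A -> T0 X3 | a
  B -> B T1 | B X4 | a
  T0 -> c
  T1 -> b
  T2 -> a
  X3 -> B T0
  X4 -> T1 T2
  X5 -> T2 T0
  X6 -> A T0

Fill CYK table bottom-up:
  [0..0]={A,B,T2}  "a"  orig:{A,B}
  [1..1]={A,B,T2}  "a"  orig:{A,B}
  [2..2]={S,T0}  "c"  orig:{S}
  [0..1]=∅  "aa"
  [1..2]={X3,X5,X6}  "ac"  orig:{}
  [0..2]={S}  "aac"

S ∈ T[0,2] ⇒ YES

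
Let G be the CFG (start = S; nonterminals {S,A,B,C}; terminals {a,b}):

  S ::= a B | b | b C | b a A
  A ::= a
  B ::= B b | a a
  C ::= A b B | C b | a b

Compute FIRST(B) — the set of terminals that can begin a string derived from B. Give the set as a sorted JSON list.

FIRST sets, iterate to fixpoint:
iter 1:
  A via A→a: +{a}
  B via B→a a: +{a}
  C via C→A b B: +{a}
  S via S→a B: +{a}
  S via S→b: +{b}
  FIRST(S)={a,b}  FIRST(A)={a}  FIRST(B)={a}  FIRST(C)={a}
iter 2: done
  FIRST(S)={a,b}  FIRST(A)={a}  FIRST(B)={a}  FIRST(C)={a}

FIRST(B) = ["a"]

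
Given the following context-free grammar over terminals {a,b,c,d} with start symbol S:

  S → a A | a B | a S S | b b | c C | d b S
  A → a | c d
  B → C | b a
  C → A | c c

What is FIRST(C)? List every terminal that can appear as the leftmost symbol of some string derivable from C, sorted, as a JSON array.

FIRST iteration:
[1]
  A via A→a: +{a}
  A via A→c d: +{c}
  B via B→b a: +{b}
  C via C→A: +{a,c}
  S via S→a A: +{a}
  S via S→b b: +{b}
  S via S→c C: +{c}
  S via S→d b S: +{d}
  FIRST(S)={a,b,c,d}  FIRST(A)={a,c}  FIRST(B)={b}  FIRST(C)={a,c}
[2]
  B via B→C: +{a,c}
  FIRST(S)={a,b,c,d}  FIRST(A)={a,c}  FIRST(B)={a,b,c}  FIRST(C)={a,c}
[3] — fixpoint
  FIRST(S)={a,b,c,d}  FIRST(A)={a,c}  FIRST(B)={a,b,c}  FIRST(C)={a,c}

FIRST(C) = ["a", "c"]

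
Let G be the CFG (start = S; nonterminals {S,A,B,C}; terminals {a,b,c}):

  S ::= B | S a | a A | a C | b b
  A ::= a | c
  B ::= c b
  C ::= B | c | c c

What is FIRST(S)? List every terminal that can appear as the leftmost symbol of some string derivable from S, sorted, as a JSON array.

FIRST sets, iterate to fixpoint:
[1]
  A via A→a: +{a}
  A via A→c: +{c}
  B via B→c b: +{c}
  C via C→B: +{c}
  S via S→B: +{c}
  S via S→a A: +{a}
  S via S→b b: +{b}
  FIRST[S]={a,b,c}  FIRST[A]={a,c}  FIRST[B]={c}  FIRST[C]={c}
[2] (no change)
  FIRST[S]={a,b,c}  FIRST[A]={a,c}  FIRST[B]={c}  FIRST[C]={c}

FIRST(S) = ["a", "b", "c"]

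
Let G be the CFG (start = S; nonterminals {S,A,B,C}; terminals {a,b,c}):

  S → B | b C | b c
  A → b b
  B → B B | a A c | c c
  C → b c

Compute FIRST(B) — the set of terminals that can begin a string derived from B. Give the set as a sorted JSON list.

FIRST iteration:
round 1:
  A via A→b b: +{b}
  B via B→a A c: +{a}
  B via B→c c: +{c}
  C via C→b c: +{b}
  S via S→B: +{a,c}
  S via S→b C: +{b}
  S: {a,b,c}  A: {b}  B: {a,c}  C: {b}
round 2: (stable)
  S: {a,b,c}  A: {b}  B: {a,c}  C: {b}

FIRST(B) = ["a", "c"]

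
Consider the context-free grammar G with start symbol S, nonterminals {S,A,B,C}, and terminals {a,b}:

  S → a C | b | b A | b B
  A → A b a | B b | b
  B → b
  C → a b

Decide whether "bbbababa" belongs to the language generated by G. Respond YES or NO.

Convert to CNF:
  S -> T0 A | T0 B | T1 C | b
  A -> A X2 | B T0 | b
  B -> b
  C -> T1 T0
  T0 -> b
  T1 -> a
  X2 -> T0 T1

CYK table (by increasing span):
  cell(0,0) b: {A,B,S,T0}  orig:{A,B,S}
  cell(1,1) b: {A,B,S,T0}  orig:{A,B,S}
  cell(2,2) b: {A,B,S,T0}  orig:{A,B,S}
  cell(3,3) a: {T1}  orig:{}
  cell(4,4) b: {A,B,S,T0}  orig:{A,B,S}
  cell(5,5) a: {T1}  orig:{}
  cell(6,6) b: {A,B,S,T0}  orig:{A,B,S}
  cell(7,7) a: {T1}  orig:{}
  cell(0,1) bb: {A,S}
  cell(1,2) bb: {A,S}
  cell(2,3) ba: {X2}  orig:{}
  cell(3,4) ab: {C}
  cell(4,5) ba: {X2}  orig:{}
  cell(5,6) ab: {C}
  cell(6,7) ba: {X2}  orig:{}
  cell(0,2) bbb: {S}
  cell(1,3) bba: {A}
  cell(2,4) bab: ∅
  cell(3,5) aba: ∅
  cell(4,6) bab: ∅
  cell(5,7) aba: ∅
  cell(0,3) bbba: {A,S}
  cell(1,4) bbab: ∅
  cell(2,5) baba: ∅
  cell(3,6) abab: ∅
  cell(4,7) baba: ∅
  cell(0,4) bbbab: ∅
  cell(1,5) bbaba: {A}
  cell(2,6) babab: ∅
  cell(3,7) ababa: ∅
  cell(0,5) bbbaba: {A,S}
  cell(1,6) bbabab: ∅
  cell(2,7) bababa: ∅
  cell(0,6) bbbabab: ∅
  cell(1,7) bbababa: {A}
  cell(0,7) bbbababa: {A,S}

S ∈ T[0,7] ⇒ YES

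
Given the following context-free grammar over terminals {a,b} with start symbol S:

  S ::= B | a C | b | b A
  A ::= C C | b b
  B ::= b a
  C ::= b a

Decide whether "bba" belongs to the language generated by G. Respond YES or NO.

CNF form of G:
  S -> T0 A | T0 T1 | T1 C | b
  A -> C C | T0 T0
  B -> T0 T1
  C -> T0 T1
  T0 -> b
  T1 -> a

CYK table (by increasing span):
  T[0,0] 'b' = {S,T0}  orig:{S}
  T[1,1] 'b' = {S,T0}  orig:{S}
  T[2,2] 'a' = {T1}  orig:{}
  T[0,1] 'bb' = {A}
  T[1,2] 'ba' = {B,C,S}
  T[0,2] 'bba' = ∅

S ∉ T[0,2] ⇒ NO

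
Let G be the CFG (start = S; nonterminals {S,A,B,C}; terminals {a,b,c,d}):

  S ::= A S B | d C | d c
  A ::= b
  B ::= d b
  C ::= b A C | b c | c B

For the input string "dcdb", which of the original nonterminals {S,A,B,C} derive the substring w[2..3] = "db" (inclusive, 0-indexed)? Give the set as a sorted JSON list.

Convert to CNF:
  S -> A X4 | T0 C | T0 T2
  A -> b
  B -> T0 T1
  C -> T1 T2 | T1 X3 | T2 B
  T0 -> d
  T1 -> b
  T2 -> c
  X3 -> A C
  X4 -> S B

CYK fill — only the sub-triangle for w[2..3]:
  cell(2,2) d: {T0}  orig:{}
  cell(3,3) b: {A,T1}  orig:{A}
  cell(2,3) db: {B}

Original NTs in T[2,3] deriving "db": ["B"]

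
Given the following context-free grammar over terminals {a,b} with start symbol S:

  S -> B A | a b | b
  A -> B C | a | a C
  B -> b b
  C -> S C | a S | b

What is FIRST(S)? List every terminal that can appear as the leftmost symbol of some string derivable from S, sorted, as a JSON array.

FIRST iteration:
iter 1:
  A via A→a: +{a}
  B via B→b b: +{b}
  C via C→a S: +{a}
  C via C→b: +{b}
  S via S→B A: +{b}
  S via S→a b: +{a}
  FIRST(S)={a,b}  FIRST(A)={a}  FIRST(B)={b}  FIRST(C)={a,b}
iter 2:
  A via A→B C: +{b}
  FIRST(S)={a,b}  FIRST(A)={a,b}  FIRST(B)={b}  FIRST(C)={a,b}
iter 3: (stable)
  FIRST(S)={a,b}  FIRST(A)={a,b}  FIRST(B)={b}  FIRST(C)={a,b}

FIRST(S) = ["a", "b"]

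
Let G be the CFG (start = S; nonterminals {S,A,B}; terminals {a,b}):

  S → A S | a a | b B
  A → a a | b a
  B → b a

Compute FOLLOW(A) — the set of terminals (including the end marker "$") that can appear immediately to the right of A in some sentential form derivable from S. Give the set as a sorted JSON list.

FIRST sets, iterate to fixpoint:
iter 1:
  A via A→a a: +{a}
  A via A→b a: +{b}
  B via B→b a: +{b}
  S via S→A S: +{a,b}
  FIRST(S)={a,b}  FIRST(A)={a,b}  FIRST(B)={b}
iter 2: (stable)
  FIRST(S)={a,b}  FIRST(A)={a,b}  FIRST(B)={b}

FOLLOW iteration:
FOLLOW(S) := {$}
pass 1:
  S→A S: FOLLOW(A) ⊇ FIRST(S) = {a,b}; new: +{a,b}
  S→b B: FOLLOW(B) ⊇ FOLLOW(S) ⊇ {$}; new: +{$}
  FOLLOW(S)={$}  FOLLOW(A)={a,b}  FOLLOW(B)={$}
pass 2: (no change)
  FOLLOW(S)={$}  FOLLOW(A)={a,b}  FOLLOW(B)={$}

FOLLOW(A) = ["a", "b"]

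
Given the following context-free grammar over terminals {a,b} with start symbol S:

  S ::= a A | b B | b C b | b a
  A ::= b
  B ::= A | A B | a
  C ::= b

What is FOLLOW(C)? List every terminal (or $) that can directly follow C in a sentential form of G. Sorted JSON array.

FIRST sets, iterate to fixpoint:
[1]
  A via A→b: +{b}
  B via B→A: +{b}
  B via B→a: +{a}
  C via C→b: +{b}
  S via S→a A: +{a}
  S via S→b B: +{b}
  FIRST(S)={a,b}  FIRST(A)={b}  FIRST(B)={a,b}  FIRST(C)={b}
[2] — fixpoint
  FIRST(S)={a,b}  FIRST(A)={b}  FIRST(B)={a,b}  FIRST(C)={b}

FOLLOW iteration:
FOLLOW(S) := {$}
iter 1:
  B→A B: FOLLOW(A) ⊇ FIRST(B) = {a,b}; new: +{a,b}
  S→a A: FOLLOW(A) ⊇ FOLLOW(S) ⊇ {$}; new: +{$}
  S→b B: FOLLOW(B) ⊇ FOLLOW(S) ⊇ {$}; new: +{$}
  S→b C b: FOLLOW(C) ⊇ FIRST(b) = {b}; new: +{b}
  FOLLOW[S]={$}  FOLLOW[A]={$,a,b}  FOLLOW[B]={$}  FOLLOW[C]={b}
iter 2: — fixpoint
  FOLLOW[S]={$}  FOLLOW[A]={$,a,b}  FOLLOW[B]={$}  FOLLOW[C]={b}

FOLLOW(C) = ["b"]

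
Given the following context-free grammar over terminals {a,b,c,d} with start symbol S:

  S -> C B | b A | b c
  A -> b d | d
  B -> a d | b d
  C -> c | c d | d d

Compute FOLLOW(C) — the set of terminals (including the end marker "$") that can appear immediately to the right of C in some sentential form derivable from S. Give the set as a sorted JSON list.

Compute FIRST by fixpoint:
[1]
  A via A→b d: +{b}
  A via A→d: +{d}
  B via B→a d: +{a}
  B via B→b d: +{b}
  C via C→c: +{c}
  C via C→d d: +{d}
  S via S→C B: +{c,d}
  S via S→b A: +{b}
  FIRST[S]={b,c,d}  FIRST[A]={b,d}  FIRST[B]={a,b}  FIRST[C]={c,d}
[2] (stable)
  FIRST[S]={b,c,d}  FIRST[A]={b,d}  FIRST[B]={a,b}  FIRST[C]={c,d}

FOLLOW sets:
seed FOLLOW(S) with $
pass 1:
  S→C B: FOLLOW(C) ⊇ FIRST(B) = {a,b}; new: +{a,b}
  S→C B: FOLLOW(B) ⊇ FOLLOW(S) ⊇ {$}; new: +{$}
  S→b A: FOLLOW(A) ⊇ FOLLOW(S) ⊇ {$}; new: +{$}
  S: {$}  A: {$}  B: {$}  C: {a,b}
pass 2: (stable)
  S: {$}  A: {$}  B: {$}  C: {a,b}

FOLLOW(C) = ["a", "b"]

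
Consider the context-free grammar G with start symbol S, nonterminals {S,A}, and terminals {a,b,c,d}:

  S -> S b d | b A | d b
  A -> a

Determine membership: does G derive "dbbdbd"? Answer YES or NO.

Convert to CNF:
  S -> S X2 | T0 A | T1 T0
  A -> a
  T0 -> b
  T1 -> d
  X2 -> T0 T1

CYK fill:
  cell(0,0) d: {T1}  orig:{}
  cell(1,1) b: {T0}  orig:{}
  cell(2,2) b: {T0}  orig:{}
  cell(3,3) d: {T1}  orig:{}
  cell(4,4) b: {T0}  orig:{}
  cell(5,5) d: {T1}  orig:{}
  cell(0,1) db: {S}
  cell(1,2) bb: ∅
  cell(2,3) bd: {X2}  orig:{}
  cell(3,4) db: {S}
  cell(4,5) bd: {X2}  orig:{}
  cell(0,2) dbb: ∅
  cell(1,3) bbd: ∅
  cell(2,4) bdb: ∅
  cell(3,5) dbd: ∅
  cell(0,3) dbbd: {S}
  cell(1,4) bbdb: ∅
  cell(2,5) bdbd: ∅
  cell(0,4) dbbdb: ∅
  cell(1,5) bbdbd: ∅
  cell(0,5) dbbdbd: {S}

S ∈ T[0,5] ⇒ YES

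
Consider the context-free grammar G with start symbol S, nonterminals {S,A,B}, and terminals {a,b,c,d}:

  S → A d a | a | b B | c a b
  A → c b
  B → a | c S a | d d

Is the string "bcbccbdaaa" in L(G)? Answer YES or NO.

CNF form of G:
  S -> A X5 | T0 X6 | T1 B | a
  A -> T0 T1
  B -> T0 X4 | T3 T3 | a
  T0 -> c
  T1 -> b
  T2 -> a
  T3 -> d
  X4 -> S T2
  X5 -> T3 T2
  X6 -> T2 T1

Fill CYK table bottom-up:
  T[0,0] 'b' = {T1}  orig:{}
  T[1,1] 'c' = {T0}  orig:{}
  T[2,2] 'b' = {T1}  orig:{}
  T[3,3] 'c' = {T0}  orig:{}
  T[4,4] 'c' = {T0}  orig:{}
  T[5,5] 'b' = {T1}  orig:{}
  T[6,6] 'd' = {T3}  orig:{}
  T[7,7] 'a' = {B,S,T2}  orig:{B,S}
  T[8,8] 'a' = {B,S,T2}  orig:{B,S}
  T[9,9] 'a' = {B,S,T2}  orig:{B,S}
  T[0,1] 'bc' = ∅
  T[1,2] 'cb' = {A}
  T[2,3] 'bc' = ∅
  T[3,4] 'cc' = ∅
  T[4,5] 'cb' = {A}
  T[5,6] 'bd' = ∅
  T[6,7] 'da' = {X5}  orig:{}
  T[7,8] 'aa' = {X4}  orig:{}
  T[8,9] 'aa' = {X4}  orig:{}
  T[0,2] 'bcb' = ∅
  T[1,3] 'cbc' = ∅
  T[2,4] 'bcc' = ∅
  T[3,5] 'ccb' = ∅
  T[4,6] 'cbd' = ∅
  T[5,7] 'bda' = ∅
  T[6,8] 'daa' = ∅
  T[7,9] 'aaa' = ∅
  T[0,3] 'bcbc' = ∅
  T[1,4] 'cbcc' = ∅
  T[2,5] 'bccb' = ∅
  T[3,6] 'ccbd' = ∅
  T[4,7] 'cbda' = {S}
  T[5,8] 'bdaa' = ∅
  T[6,9] 'daaa' = ∅
  T[0,4] 'bcbcc' = ∅
  T[1,5] 'cbccb' = ∅
  T[2,6] 'bccbd' = ∅
  T[3,7] 'ccbda' = ∅
  T[4,8] 'cbdaa' = {X4}  orig:{}
  T[5,9] 'bdaaa' = ∅
  T[0,5] 'bcbccb' = ∅
  T[1,6] 'cbccbd' = ∅
  T[2,7] 'bccbda' = ∅
  T[3,8] 'ccbdaa' = {B}
  T[4,9] 'cbdaaa' = ∅
  T[0,6] 'bcbccbd' = ∅
  T[1,7] 'cbccbda' = ∅
  T[2,8] 'bccbdaa' = {S}
  T[3,9] 'ccbdaaa' = ∅
  T[0,7] 'bcbccbda' = ∅
  T[1,8] 'cbccbdaa' = ∅
  T[2,9] 'bccbdaaa' = {X4}  orig:{}
  T[0,8] 'bcbccbdaa' = ∅
  T[1,9] 'cbccbdaaa' = {B}
  T[0,9] 'bcbccbdaaa' = {S}

S ∈ T[0,9] ⇒ YES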